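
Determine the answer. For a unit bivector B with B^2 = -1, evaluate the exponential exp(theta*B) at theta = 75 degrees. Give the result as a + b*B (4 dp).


For a unit bivector B with B^2 = -1, the exponential series gives
e^(theta*B) = cos(theta) + sin(theta)*B (the GA analogue of Euler's formula).
theta = 75 degrees = 1.308997 rad
cos(75 deg) = 0.2588
sin(75 deg) = 0.9659
exp(theta*B) = 0.2588 + 0.9659*B


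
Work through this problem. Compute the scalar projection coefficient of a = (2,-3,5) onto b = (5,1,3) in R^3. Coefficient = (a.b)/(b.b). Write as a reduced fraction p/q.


Projection coefficient = (a . b) / (b . b)
a . b = 2*5 + (-3)*1 + 5*3
= 10 + (-3) + 15 = 22
b . b = 5^2 + 1^2 + 3^2
= 25 + 1 + 9 = 35
Coefficient = 22/35
In lowest terms: 22/35


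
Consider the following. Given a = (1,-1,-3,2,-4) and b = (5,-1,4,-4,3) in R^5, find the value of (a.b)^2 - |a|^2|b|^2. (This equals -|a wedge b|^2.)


a . b = 1*5 + (-1)*(-1) + (-3)*4 + 2*(-4) + (-4)*3
= 5 + 1 + (-12) + (-8) + (-12) = -26
|a|^2 = 1^2 + (-1)^2 + (-3)^2 + 2^2 + (-4)^2 = 31
|b|^2 = 5^2 + (-1)^2 + 4^2 + (-4)^2 + 3^2 = 67
(a.b)^2 = (-26)^2 = 676
|a|^2 * |b|^2 = 31 * 67 = 2077
Result = 676 - 2077 = -1401


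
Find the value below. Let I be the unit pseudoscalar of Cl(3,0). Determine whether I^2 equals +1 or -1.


The pseudoscalar I = e1...e_n (product of all n generators) of Cl(p,q) satisfies I^2 = (-1)^(q + n(n-1)/2).
p = 3, q = 0, n = p + q = 3
n(n-1)/2 = 3 * 2 / 2 = 3
Exponent = q + n(n-1)/2 = 0 + 3 = 3
I^2 = (-1)^3 = -1


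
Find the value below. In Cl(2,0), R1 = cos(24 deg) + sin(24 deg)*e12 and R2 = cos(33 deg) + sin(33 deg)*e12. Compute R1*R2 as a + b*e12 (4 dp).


Same-plane rotors commute and their half-angles add:
R1*R2 = cos(a1 + a2) + sin(a1 + a2)*e12.
a1 + a2 = 24 + 33 = 57 deg
cos(57 deg) = 0.5446
sin(57 deg) = 0.8387
R1*R2 = 0.5446 + 0.8387*e12


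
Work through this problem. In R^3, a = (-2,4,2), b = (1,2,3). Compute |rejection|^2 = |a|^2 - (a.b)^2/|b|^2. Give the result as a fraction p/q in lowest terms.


|a|^2 = (-2)^2 + 4^2 + 2^2 = 24
|b|^2 = 1^2 + 2^2 + 3^2 = 14
a . b = (-2)*1 + 4*2 + 2*3 = 12
(a.b)^2 = 12^2 = 144
|rej|^2 = 24 - 144/14
= (336 - 144)/14
= 192/14
In lowest terms: 96/7


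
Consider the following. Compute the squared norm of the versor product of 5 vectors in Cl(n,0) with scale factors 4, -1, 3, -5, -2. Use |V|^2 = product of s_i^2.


Each vector v_i has |v_i|^2 = s_i^2
Squared scales: 4^2 = 16, (-1)^2 = 1, 3^2 = 9, (-5)^2 = 25, (-2)^2 = 4
|V|^2 = 16 * 1 * 9 * 25 * 4
= 14400


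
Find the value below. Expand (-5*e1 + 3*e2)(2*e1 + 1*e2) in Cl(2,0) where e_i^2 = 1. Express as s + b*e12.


Expand: (-5*e1 + 3*e2)(2*e1 + 1*e2)
= (-5)*2*e1e1 + (-5)*1*e1e2 + 3*2*e2e1 + 3*1*e2e2
Using e1^2 = e2^2 = 1, e2e1 = -e1e2:
Scalar part s = (-5)*2 + 3*1 = -10 + 3 = -7
Bivector part b = (-5)*1 - 3*2 = -5 - 6 = -11
uv = -7 - 11*e12


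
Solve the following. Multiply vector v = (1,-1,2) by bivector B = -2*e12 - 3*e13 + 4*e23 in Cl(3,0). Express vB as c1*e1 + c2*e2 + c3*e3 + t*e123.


vB has grade-1 (vector) and grade-3 (trivector) parts: vB = (v _| B) + (v ^ B).
Vector part <vB>_1:
  e1: -v2*b12 - v3*b13 = -(-1)*(-2) - (2)*(-3) = 4
  e2: v1*b12 - v3*b23 = (1)*(-2) - (2)*(4) = -10
  e3: v1*b13 + v2*b23 = (1)*(-3) + (-1)*(4) = -7
Trivector part <vB>_3:
  e123: v1*b23 - v2*b13 + v3*b12 = (1)*(4) - (-1)*(-3) + (2)*(-2) = -3
vB = 4*e1 - 10*e2 - 7*e3 - 3*e123


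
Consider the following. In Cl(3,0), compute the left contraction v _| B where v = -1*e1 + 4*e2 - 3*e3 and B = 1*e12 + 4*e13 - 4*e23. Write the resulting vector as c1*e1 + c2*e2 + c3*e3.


Left contraction v _| B = <vB>_1 (grade-1 part of the geometric product vB).
Using e1_|e12 = e2, e2_|e12 = -e1, e1_|e13 = e3, e3_|e13 = -e1, e2_|e23 = e3, e3_|e23 = -e2:
e1 coeff: -v2*b12 - v3*b13 = -(4)*(1) - (-3)*(4) = 8
e2 coeff: v1*b12 - v3*b23 = (-1)*(1) - (-3)*(-4) = -13
e3 coeff: v1*b13 + v2*b23 = (-1)*(4) + (4)*(-4) = -20
v _| B = 8*e1 - 13*e2 - 20*e3


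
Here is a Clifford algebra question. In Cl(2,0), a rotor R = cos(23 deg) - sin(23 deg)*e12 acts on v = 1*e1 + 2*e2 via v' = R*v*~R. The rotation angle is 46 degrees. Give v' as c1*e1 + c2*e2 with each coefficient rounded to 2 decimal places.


Rotor R = cos(23deg) - sin(23deg)*e12
Rotation angle theta = 2 * 23 = 46 degrees
v' = R*v*~R rotates v by theta.
cos(46deg) = 0.6947, sin(46deg) = 0.7193
v'_1 = 1*cos(46deg) - 2*sin(46deg)
= 1*0.6947 - 2*0.7193
= -0.74
v'_2 = 1*sin(46deg) + 2*cos(46deg)
= 1*0.7193 + 2*0.6947
= 2.11
v' = -0.74*e1 + 2.11*e2


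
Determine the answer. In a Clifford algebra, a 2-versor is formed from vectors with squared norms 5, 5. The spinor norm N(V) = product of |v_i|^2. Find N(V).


Spinor norm N(V) = |v1|^2 * |v2|^2 * ... * |v2|^2
= 5 * 5
Running product: 5, 25
N(V) = 25


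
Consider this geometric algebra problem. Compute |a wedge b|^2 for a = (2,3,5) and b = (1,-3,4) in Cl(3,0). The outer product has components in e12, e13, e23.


a wedge b = (a1*b2 - a2*b1)*e12 + (a1*b3 - a3*b1)*e13 + (a2*b3 - a3*b2)*e23
e12 coeff: 2*(-3) - 3*1 = -6 - 3 = -9
e13 coeff: 2*4 - 5*1 = 8 - 5 = 3
e23 coeff: 3*4 - 5*(-3) = 12 - (-15) = 27
|a wedge b|^2 = (-9)^2 + 3^2 + 27^2
= 81 + 9 + 729
= 819


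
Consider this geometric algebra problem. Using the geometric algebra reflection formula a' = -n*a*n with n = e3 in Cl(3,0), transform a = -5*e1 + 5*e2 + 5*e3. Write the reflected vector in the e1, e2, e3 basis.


Reflection formula: a' = -n*a*n, with n = e3 (unit vector, n^2 = 1).
For reflection through hyperplane perp to e3:
The component along e3 flips sign, others stay.
a = (-5, 5, 5)
a' = (-5, 5, -5)
a' = -5*e1 + 5*e2 - 5*e3


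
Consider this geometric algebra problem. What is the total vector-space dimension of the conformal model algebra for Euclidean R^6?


The conformal model of R^6 uses Cl(7,1): the 6 Euclidean generators plus two extra orthogonal generators e+ (e+^2 = +1) and e- (e-^2 = -1), from which the null vectors e0, einf are built.
Number of generators m = 6 + 2 = 8.
dim Cl(p,q) = 2^m = 2^8 = 256


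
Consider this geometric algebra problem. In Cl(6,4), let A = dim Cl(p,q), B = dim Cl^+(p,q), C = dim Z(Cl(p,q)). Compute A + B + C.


n = 6 + 4 = 10
Total dim = 2^10 = 1024
Even subalgebra dim = 2^9 = 512
n is even, so center dim = 1
Sum = 1024 + 512 + 1 = 1537


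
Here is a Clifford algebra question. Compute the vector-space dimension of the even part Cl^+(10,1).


Even subalgebra dimension = 2^(n-1)
n = 10 + 1 = 11
2^(11 - 1) = 2^10 = 1024
Verification: sum of C(11,k) for even k = 1 + 55 + 330 + 462 + 165 + 11 = 1024
Result = 1024


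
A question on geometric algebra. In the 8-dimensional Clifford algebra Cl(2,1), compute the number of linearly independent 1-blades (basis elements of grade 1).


Number of grade-k basis blades in Cl(p,q) with n = p + q is C(n, k).
n = 2 + 1 = 3
C(3, 1) = 3! / (1! * 2!)
= 6 / (1 * 2)
= 3


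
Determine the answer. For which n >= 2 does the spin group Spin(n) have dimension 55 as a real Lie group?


dim Spin(n) = dim so(n) = n(n-1)/2.
Solve n(n-1)/2 = 55, i.e. n^2 - n - 110 = 0.
Discriminant = 1 + 8*55 = 441
n = (1 + sqrt(441))/2 = (1 + 21)/2 = 11


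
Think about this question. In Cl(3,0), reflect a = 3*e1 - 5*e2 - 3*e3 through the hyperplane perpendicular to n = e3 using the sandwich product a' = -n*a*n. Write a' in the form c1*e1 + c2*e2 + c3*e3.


Reflection formula: a' = -n*a*n, with n = e3 (unit vector, n^2 = 1).
For reflection through hyperplane perp to e3:
The component along e3 flips sign, others stay.
a = (3, -5, -3)
a' = (3, -5, 3)
a' = 3*e1 - 5*e2 + 3*e3


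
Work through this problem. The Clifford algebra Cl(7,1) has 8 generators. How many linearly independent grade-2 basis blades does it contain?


Number of grade-k basis blades in Cl(p,q) with n = p + q is C(n, k).
n = 7 + 1 = 8
C(8, 2) = 8! / (2! * 6!)
= 40320 / (2 * 720)
= 28


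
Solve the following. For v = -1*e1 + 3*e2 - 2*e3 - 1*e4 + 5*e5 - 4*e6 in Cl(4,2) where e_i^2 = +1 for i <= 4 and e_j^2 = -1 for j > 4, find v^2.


v^2 = sum of c_i^2 * e_i^2
Positive signature terms (e_i^2 = +1): (-1)^2 + 3^2 + (-2)^2 + (-1)^2 = 15
Negative signature terms (e_j^2 = -1): 5^2 + (-4)^2 = 41
v^2 = 15 - 41 = -26


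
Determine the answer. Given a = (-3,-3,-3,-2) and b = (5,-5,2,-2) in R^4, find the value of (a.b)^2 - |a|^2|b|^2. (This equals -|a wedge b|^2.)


a . b = (-3)*5 + (-3)*(-5) + (-3)*2 + (-2)*(-2)
= -15 + 15 + (-6) + 4 = -2
|a|^2 = (-3)^2 + (-3)^2 + (-3)^2 + (-2)^2 = 31
|b|^2 = 5^2 + (-5)^2 + 2^2 + (-2)^2 = 58
(a.b)^2 = (-2)^2 = 4
|a|^2 * |b|^2 = 31 * 58 = 1798
Result = 4 - 1798 = -1794


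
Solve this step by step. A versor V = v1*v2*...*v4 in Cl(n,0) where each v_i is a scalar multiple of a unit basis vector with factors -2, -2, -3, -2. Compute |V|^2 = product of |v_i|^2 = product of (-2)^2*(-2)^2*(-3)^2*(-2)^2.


Each vector v_i has |v_i|^2 = s_i^2
Squared scales: (-2)^2 = 4, (-2)^2 = 4, (-3)^2 = 9, (-2)^2 = 4
|V|^2 = 4 * 4 * 9 * 4
= 576


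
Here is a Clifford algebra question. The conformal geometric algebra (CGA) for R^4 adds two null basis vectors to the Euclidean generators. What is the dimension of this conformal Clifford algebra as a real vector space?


The conformal model of R^4 uses Cl(5,1): the 4 Euclidean generators plus two extra orthogonal generators e+ (e+^2 = +1) and e- (e-^2 = -1), from which the null vectors e0, einf are built.
Number of generators m = 4 + 2 = 6.
dim Cl(p,q) = 2^m = 2^6 = 64


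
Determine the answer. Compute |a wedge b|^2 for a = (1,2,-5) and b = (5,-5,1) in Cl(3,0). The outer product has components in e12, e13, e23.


a wedge b = (a1*b2 - a2*b1)*e12 + (a1*b3 - a3*b1)*e13 + (a2*b3 - a3*b2)*e23
e12 coeff: 1*(-5) - 2*5 = -5 - 10 = -15
e13 coeff: 1*1 - (-5)*5 = 1 - (-25) = 26
e23 coeff: 2*1 - (-5)*(-5) = 2 - 25 = -23
|a wedge b|^2 = (-15)^2 + 26^2 + (-23)^2
= 225 + 676 + 529
= 1430


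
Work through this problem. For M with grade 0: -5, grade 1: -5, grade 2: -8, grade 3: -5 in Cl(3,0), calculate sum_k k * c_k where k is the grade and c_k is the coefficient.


Grade-weighted sum = sum of grade_k * coefficient_k
0*(-5) = 0
1*(-5) = -5
2*(-8) = -16
3*(-5) = -15
Total = 0 + (-5) + (-16) + (-15) = -36


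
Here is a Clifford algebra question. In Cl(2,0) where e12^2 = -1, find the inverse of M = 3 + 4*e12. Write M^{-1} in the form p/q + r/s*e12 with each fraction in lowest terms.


M = 3 + 4*e12, where e12^2 = -1.
Since M commutes with its reverse ~M = a - b*e12, M * ~M = a^2 - b^2*e12^2 = a^2 + b^2.
So M^{-1} = ~M / (a^2 + b^2) = (a - b*e12)/(a^2 + b^2).
a^2 + b^2 = 9 + 16 = 25
Scalar part = 3/25 = 3/25
Bivector coeff = -4/25 = -4/25
M^{-1} = 3/25 - 4/25*e12


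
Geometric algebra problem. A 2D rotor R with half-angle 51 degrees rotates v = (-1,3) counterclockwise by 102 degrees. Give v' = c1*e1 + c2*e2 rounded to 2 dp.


Rotor R = cos(51deg) - sin(51deg)*e12
Rotation angle theta = 2 * 51 = 102 degrees
v' = R*v*~R rotates v by theta.
cos(102deg) = -0.2079, sin(102deg) = 0.9781
v'_1 = -1*cos(102deg) - 3*sin(102deg)
= -1*(-0.2079) - 3*0.9781
= -2.73
v'_2 = -1*sin(102deg) + 3*cos(102deg)
= -1*0.9781 + 3*(-0.2079)
= -1.60
v' = -2.73*e1 - 1.60*e2


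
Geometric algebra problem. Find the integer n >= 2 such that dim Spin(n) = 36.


dim Spin(n) = dim so(n) = n(n-1)/2.
Solve n(n-1)/2 = 36, i.e. n^2 - n - 72 = 0.
Discriminant = 1 + 8*36 = 289
n = (1 + sqrt(289))/2 = (1 + 17)/2 = 9


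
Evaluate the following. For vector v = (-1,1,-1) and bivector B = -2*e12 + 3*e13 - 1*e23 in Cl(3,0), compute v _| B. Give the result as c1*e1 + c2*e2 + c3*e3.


Left contraction v _| B = <vB>_1 (grade-1 part of the geometric product vB).
Using e1_|e12 = e2, e2_|e12 = -e1, e1_|e13 = e3, e3_|e13 = -e1, e2_|e23 = e3, e3_|e23 = -e2:
e1 coeff: -v2*b12 - v3*b13 = -(1)*(-2) - (-1)*(3) = 5
e2 coeff: v1*b12 - v3*b23 = (-1)*(-2) - (-1)*(-1) = 1
e3 coeff: v1*b13 + v2*b23 = (-1)*(3) + (1)*(-1) = -4
v _| B = 5*e1 + 1*e2 - 4*e3


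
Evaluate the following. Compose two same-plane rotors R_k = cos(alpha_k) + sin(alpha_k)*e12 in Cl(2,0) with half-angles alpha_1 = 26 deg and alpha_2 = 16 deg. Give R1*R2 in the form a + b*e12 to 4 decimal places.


Same-plane rotors commute and their half-angles add:
R1*R2 = cos(a1 + a2) + sin(a1 + a2)*e12.
a1 + a2 = 26 + 16 = 42 deg
cos(42 deg) = 0.7431
sin(42 deg) = 0.6691
R1*R2 = 0.7431 + 0.6691*e12


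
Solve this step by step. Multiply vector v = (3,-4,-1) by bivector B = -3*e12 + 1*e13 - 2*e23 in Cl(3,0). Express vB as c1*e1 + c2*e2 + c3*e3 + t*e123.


vB has grade-1 (vector) and grade-3 (trivector) parts: vB = (v _| B) + (v ^ B).
Vector part <vB>_1:
  e1: -v2*b12 - v3*b13 = -(-4)*(-3) - (-1)*(1) = -11
  e2: v1*b12 - v3*b23 = (3)*(-3) - (-1)*(-2) = -11
  e3: v1*b13 + v2*b23 = (3)*(1) + (-4)*(-2) = 11
Trivector part <vB>_3:
  e123: v1*b23 - v2*b13 + v3*b12 = (3)*(-2) - (-4)*(1) + (-1)*(-3) = 1
vB = -11*e1 - 11*e2 + 11*e3 + 1*e123


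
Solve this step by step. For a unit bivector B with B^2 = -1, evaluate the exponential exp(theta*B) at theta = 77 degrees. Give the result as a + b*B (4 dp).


For a unit bivector B with B^2 = -1, the exponential series gives
e^(theta*B) = cos(theta) + sin(theta)*B (the GA analogue of Euler's formula).
theta = 77 degrees = 1.343904 rad
cos(77 deg) = 0.2250
sin(77 deg) = 0.9744
exp(theta*B) = 0.2250 + 0.9744*B


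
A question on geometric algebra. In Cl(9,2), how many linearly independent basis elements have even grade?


Even subalgebra dimension = 2^(n-1)
n = 9 + 2 = 11
2^(11 - 1) = 2^10 = 1024
Verification: sum of C(11,k) for even k = 1 + 55 + 330 + 462 + 165 + 11 = 1024
Result = 1024


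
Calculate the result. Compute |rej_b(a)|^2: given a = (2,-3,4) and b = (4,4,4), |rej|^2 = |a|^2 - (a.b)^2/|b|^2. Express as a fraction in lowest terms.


|a|^2 = 2^2 + (-3)^2 + 4^2 = 29
|b|^2 = 4^2 + 4^2 + 4^2 = 48
a . b = 2*4 + (-3)*4 + 4*4 = 12
(a.b)^2 = 12^2 = 144
|rej|^2 = 29 - 144/48
= (1392 - 144)/48
= 1248/48
In lowest terms: 26/1


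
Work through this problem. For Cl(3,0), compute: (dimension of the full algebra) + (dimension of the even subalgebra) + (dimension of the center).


n = 3 + 0 = 3
Total dim = 2^3 = 8
Even subalgebra dim = 2^2 = 4
n is odd, so center dim = 2
Sum = 8 + 4 + 2 = 14


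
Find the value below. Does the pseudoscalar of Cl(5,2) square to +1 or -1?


The pseudoscalar I = e1...e_n (product of all n generators) of Cl(p,q) satisfies I^2 = (-1)^(q + n(n-1)/2).
p = 5, q = 2, n = p + q = 7
n(n-1)/2 = 7 * 6 / 2 = 21
Exponent = q + n(n-1)/2 = 2 + 21 = 23
I^2 = (-1)^23 = -1


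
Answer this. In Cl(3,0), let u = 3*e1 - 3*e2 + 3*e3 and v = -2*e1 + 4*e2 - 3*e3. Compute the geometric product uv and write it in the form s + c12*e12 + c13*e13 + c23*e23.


In Cl(3,0): e_i^2 = 1, e_ie_j = -e_je_i for i != j.
Scalar part = u . v = 3*(-2) + (-3)*4 + 3*(-3)
= -6 + (-12) + (-9) = -27
e12 coeff = 3*4 - (-3)*(-2) = 12 - 6 = 6
e13 coeff = 3*(-3) - 3*(-2) = -9 - (-6) = -3
e23 coeff = (-3)*(-3) - 3*4 = 9 - 12 = -3
uv = -27 + 6*e12 - 3*e13 - 3*e23


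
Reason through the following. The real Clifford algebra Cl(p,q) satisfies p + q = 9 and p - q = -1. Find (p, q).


We need p + q = 9 and p - q = -1.
Adding: 2p = 9 + (-1) = 8, so p = 4.
Then q = 9 - 4 = 5.
(p, q) = (4, 5)


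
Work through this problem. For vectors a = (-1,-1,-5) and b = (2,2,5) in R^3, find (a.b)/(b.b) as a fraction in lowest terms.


Projection coefficient = (a . b) / (b . b)
a . b = (-1)*2 + (-1)*2 + (-5)*5
= -2 + (-2) + (-25) = -29
b . b = 2^2 + 2^2 + 5^2
= 4 + 4 + 25 = 33
Coefficient = -29/33
In lowest terms: -29/33


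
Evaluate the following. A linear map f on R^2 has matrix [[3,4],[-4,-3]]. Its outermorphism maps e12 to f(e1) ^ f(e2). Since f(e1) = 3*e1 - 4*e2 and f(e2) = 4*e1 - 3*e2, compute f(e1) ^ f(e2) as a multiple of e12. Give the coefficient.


The outermorphism of a linear map f sends e1^e2 to f(e1)^f(e2).
f(e1) = 3*e1 - 4*e2
f(e2) = 4*e1 - 3*e2
f(e1) ^ f(e2) = (3*e1 - 4*e2) ^ (4*e1 - 3*e2)
= 3*(-3)*e12 + (-4)*4*e21
= (-9 - (-16))*e12
= 7*e12
Coefficient = 7


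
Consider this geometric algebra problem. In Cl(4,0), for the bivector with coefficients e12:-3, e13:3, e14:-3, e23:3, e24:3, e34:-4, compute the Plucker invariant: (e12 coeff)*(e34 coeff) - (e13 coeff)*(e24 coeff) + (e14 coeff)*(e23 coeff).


Plucker relation: af - be + cd
a*f = (-3)*(-4) = 12
b*e = 3*3 = 9
c*d = (-3)*3 = -9
af - be + cd = 12 - 9 + (-9)
= -6


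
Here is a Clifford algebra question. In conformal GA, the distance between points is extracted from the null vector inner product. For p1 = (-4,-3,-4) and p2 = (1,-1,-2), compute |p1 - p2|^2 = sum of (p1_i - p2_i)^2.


p1 - p2 = (-5, -2, -2)
|p1 - p2|^2 = (-5)^2 + (-2)^2 + (-2)^2
= 25 + 4 + 4
= 33


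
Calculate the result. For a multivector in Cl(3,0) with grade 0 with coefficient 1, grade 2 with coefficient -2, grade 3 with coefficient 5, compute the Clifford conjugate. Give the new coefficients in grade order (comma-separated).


Clifford conjugate sign for grade k: (-1)^(k(k+1)/2)
Grade 0: (-1)^(0*1/2) = (-1)^0 = 1, coeff 1 -> 1
Grade 2: (-1)^(2*3/2) = (-1)^3 = -1, coeff -2 -> 2
Grade 3: (-1)^(3*4/2) = (-1)^6 = 1, coeff 5 -> 5
Conjugated coefficients: 1, 2, 5


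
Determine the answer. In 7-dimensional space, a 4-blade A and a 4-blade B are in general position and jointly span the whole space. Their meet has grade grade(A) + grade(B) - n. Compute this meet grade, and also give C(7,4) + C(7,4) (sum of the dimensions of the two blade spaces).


Meet grade = grade(A) + grade(B) - n
= 4 + 4 - 7 = 1
C(7,4) = 35
C(7,4) = 35
dim_A + dim_B = 35 + 35 = 70


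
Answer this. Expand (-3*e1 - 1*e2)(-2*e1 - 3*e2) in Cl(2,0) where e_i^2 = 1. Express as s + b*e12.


Expand: (-3*e1 - 1*e2)(-2*e1 - 3*e2)
= (-3)*(-2)*e1e1 + (-3)*(-3)*e1e2 + (-1)*(-2)*e2e1 + (-1)*(-3)*e2e2
Using e1^2 = e2^2 = 1, e2e1 = -e1e2:
Scalar part s = (-3)*(-2) + (-1)*(-3) = 6 + 3 = 9
Bivector part b = (-3)*(-3) - (-1)*(-2) = 9 - 2 = 7
uv = 9 + 7*e12


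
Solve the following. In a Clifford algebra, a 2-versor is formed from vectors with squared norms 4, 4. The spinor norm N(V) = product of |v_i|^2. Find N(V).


Spinor norm N(V) = |v1|^2 * |v2|^2 * ... * |v2|^2
= 4 * 4
Running product: 4, 16
N(V) = 16


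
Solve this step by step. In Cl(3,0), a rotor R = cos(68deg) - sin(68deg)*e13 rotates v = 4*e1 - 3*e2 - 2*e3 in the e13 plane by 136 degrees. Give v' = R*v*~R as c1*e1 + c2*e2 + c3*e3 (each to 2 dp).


Rotor R = cos(68deg) - sin(68deg)*e13
Rotation angle theta = 2 * 68 = 136 degrees in the e13 plane (e1 -> e3).
The component perpendicular to the plane (e2) is invariant: v'_2 = v2 = -3.00
cos(136deg) = -0.7193, sin(136deg) = 0.6947
v'_1 = v1*cos(theta) - v3*sin(theta) = 4*(-0.7193) - (-2)*0.6947 = -1.49
v'_3 = v1*sin(theta) + v3*cos(theta) = 4*0.6947 + (-2)*(-0.7193) = 4.22
v' = -1.49*e1 - 3.00*e2 + 4.22*e3


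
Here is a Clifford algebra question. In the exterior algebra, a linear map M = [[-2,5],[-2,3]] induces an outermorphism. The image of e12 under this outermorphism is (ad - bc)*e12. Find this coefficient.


The outermorphism of a linear map f sends e1^e2 to f(e1)^f(e2).
f(e1) = -2*e1 - 2*e2
f(e2) = 5*e1 + 3*e2
f(e1) ^ f(e2) = (-2*e1 - 2*e2) ^ (5*e1 + 3*e2)
= (-2)*3*e12 + (-2)*5*e21
= (-6 - (-10))*e12
= 4*e12
Coefficient = 4


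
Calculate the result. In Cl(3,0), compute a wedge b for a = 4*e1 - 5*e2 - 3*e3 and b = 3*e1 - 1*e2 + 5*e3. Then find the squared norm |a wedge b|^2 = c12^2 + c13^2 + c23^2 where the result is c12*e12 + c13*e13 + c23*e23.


a wedge b = (a1*b2 - a2*b1)*e12 + (a1*b3 - a3*b1)*e13 + (a2*b3 - a3*b2)*e23
e12 coeff: 4*(-1) - (-5)*3 = -4 - (-15) = 11
e13 coeff: 4*5 - (-3)*3 = 20 - (-9) = 29
e23 coeff: (-5)*5 - (-3)*(-1) = -25 - 3 = -28
|a wedge b|^2 = 11^2 + 29^2 + (-28)^2
= 121 + 841 + 784
= 1746


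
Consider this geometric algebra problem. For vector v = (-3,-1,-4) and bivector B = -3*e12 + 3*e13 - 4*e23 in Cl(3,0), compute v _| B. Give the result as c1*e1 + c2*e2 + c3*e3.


Left contraction v _| B = <vB>_1 (grade-1 part of the geometric product vB).
Using e1_|e12 = e2, e2_|e12 = -e1, e1_|e13 = e3, e3_|e13 = -e1, e2_|e23 = e3, e3_|e23 = -e2:
e1 coeff: -v2*b12 - v3*b13 = -(-1)*(-3) - (-4)*(3) = 9
e2 coeff: v1*b12 - v3*b23 = (-3)*(-3) - (-4)*(-4) = -7
e3 coeff: v1*b13 + v2*b23 = (-3)*(3) + (-1)*(-4) = -5
v _| B = 9*e1 - 7*e2 - 5*e3


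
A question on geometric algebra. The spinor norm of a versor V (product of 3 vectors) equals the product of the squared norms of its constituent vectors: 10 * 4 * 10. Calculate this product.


Spinor norm N(V) = |v1|^2 * |v2|^2 * ... * |v3|^2
= 10 * 4 * 10
Running product: 10, 40, 400
N(V) = 400


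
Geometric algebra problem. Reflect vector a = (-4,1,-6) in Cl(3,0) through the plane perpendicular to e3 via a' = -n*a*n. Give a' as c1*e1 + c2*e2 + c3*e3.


Reflection formula: a' = -n*a*n, with n = e3 (unit vector, n^2 = 1).
For reflection through hyperplane perp to e3:
The component along e3 flips sign, others stay.
a = (-4, 1, -6)
a' = (-4, 1, 6)
a' = -4*e1 + 1*e2 + 6*e3


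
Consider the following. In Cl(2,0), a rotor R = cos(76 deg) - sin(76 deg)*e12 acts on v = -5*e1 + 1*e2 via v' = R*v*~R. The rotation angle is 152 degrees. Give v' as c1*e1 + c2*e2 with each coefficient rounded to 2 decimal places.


Rotor R = cos(76deg) - sin(76deg)*e12
Rotation angle theta = 2 * 76 = 152 degrees
v' = R*v*~R rotates v by theta.
cos(152deg) = -0.8829, sin(152deg) = 0.4695
v'_1 = -5*cos(152deg) - 1*sin(152deg)
= -5*(-0.8829) - 1*0.4695
= 3.95
v'_2 = -5*sin(152deg) + 1*cos(152deg)
= -5*0.4695 + 1*(-0.8829)
= -3.23
v' = 3.95*e1 - 3.23*e2


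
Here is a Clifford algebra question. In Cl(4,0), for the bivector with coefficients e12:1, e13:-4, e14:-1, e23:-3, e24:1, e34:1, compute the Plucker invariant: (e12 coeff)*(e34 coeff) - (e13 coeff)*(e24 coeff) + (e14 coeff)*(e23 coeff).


Plucker relation: af - be + cd
a*f = 1*1 = 1
b*e = (-4)*1 = -4
c*d = (-1)*(-3) = 3
af - be + cd = 1 - (-4) + 3
= 8


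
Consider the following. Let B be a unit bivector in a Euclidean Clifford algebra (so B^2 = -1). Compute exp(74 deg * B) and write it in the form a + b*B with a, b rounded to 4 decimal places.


For a unit bivector B with B^2 = -1, the exponential series gives
e^(theta*B) = cos(theta) + sin(theta)*B (the GA analogue of Euler's formula).
theta = 74 degrees = 1.291544 rad
cos(74 deg) = 0.2756
sin(74 deg) = 0.9613
exp(theta*B) = 0.2756 + 0.9613*B


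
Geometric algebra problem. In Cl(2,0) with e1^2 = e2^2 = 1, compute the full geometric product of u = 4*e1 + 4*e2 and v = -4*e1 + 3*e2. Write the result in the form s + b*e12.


Expand: (4*e1 + 4*e2)(-4*e1 + 3*e2)
= 4*(-4)*e1e1 + 4*3*e1e2 + 4*(-4)*e2e1 + 4*3*e2e2
Using e1^2 = e2^2 = 1, e2e1 = -e1e2:
Scalar part s = 4*(-4) + 4*3 = -16 + 12 = -4
Bivector part b = 4*3 - 4*(-4) = 12 - (-16) = 28
uv = -4 + 28*e12


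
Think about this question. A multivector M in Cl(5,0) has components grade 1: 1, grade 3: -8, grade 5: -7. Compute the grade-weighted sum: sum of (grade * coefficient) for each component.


Grade-weighted sum = sum of grade_k * coefficient_k
1*1 = 1
3*(-8) = -24
5*(-7) = -35
Total = 1 + (-24) + (-35) = -58


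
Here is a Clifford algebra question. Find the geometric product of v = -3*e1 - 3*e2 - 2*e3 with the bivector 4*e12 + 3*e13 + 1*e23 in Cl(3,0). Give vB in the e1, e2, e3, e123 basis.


vB has grade-1 (vector) and grade-3 (trivector) parts: vB = (v _| B) + (v ^ B).
Vector part <vB>_1:
  e1: -v2*b12 - v3*b13 = -(-3)*(4) - (-2)*(3) = 18
  e2: v1*b12 - v3*b23 = (-3)*(4) - (-2)*(1) = -10
  e3: v1*b13 + v2*b23 = (-3)*(3) + (-3)*(1) = -12
Trivector part <vB>_3:
  e123: v1*b23 - v2*b13 + v3*b12 = (-3)*(1) - (-3)*(3) + (-2)*(4) = -2
vB = 18*e1 - 10*e2 - 12*e3 - 2*e123


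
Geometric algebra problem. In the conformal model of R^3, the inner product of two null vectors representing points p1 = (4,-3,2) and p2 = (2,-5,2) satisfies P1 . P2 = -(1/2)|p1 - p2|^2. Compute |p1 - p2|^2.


p1 - p2 = (2, 2, 0)
|p1 - p2|^2 = 2^2 + 2^2 + 0^2
= 4 + 4 + 0
= 8


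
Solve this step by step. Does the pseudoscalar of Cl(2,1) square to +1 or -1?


The pseudoscalar I = e1...e_n (product of all n generators) of Cl(p,q) satisfies I^2 = (-1)^(q + n(n-1)/2).
p = 2, q = 1, n = p + q = 3
n(n-1)/2 = 3 * 2 / 2 = 3
Exponent = q + n(n-1)/2 = 1 + 3 = 4
I^2 = (-1)^4 = +1


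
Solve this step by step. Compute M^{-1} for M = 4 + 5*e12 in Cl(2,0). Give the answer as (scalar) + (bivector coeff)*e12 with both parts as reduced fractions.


M = 4 + 5*e12, where e12^2 = -1.
Since M commutes with its reverse ~M = a - b*e12, M * ~M = a^2 - b^2*e12^2 = a^2 + b^2.
So M^{-1} = ~M / (a^2 + b^2) = (a - b*e12)/(a^2 + b^2).
a^2 + b^2 = 16 + 25 = 41
Scalar part = 4/41 = 4/41
Bivector coeff = -5/41 = -5/41
M^{-1} = 4/41 - 5/41*e12


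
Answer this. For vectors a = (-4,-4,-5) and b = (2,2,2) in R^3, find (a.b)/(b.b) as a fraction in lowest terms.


Projection coefficient = (a . b) / (b . b)
a . b = (-4)*2 + (-4)*2 + (-5)*2
= -8 + (-8) + (-10) = -26
b . b = 2^2 + 2^2 + 2^2
= 4 + 4 + 4 = 12
Coefficient = -26/12
In lowest terms: -13/6


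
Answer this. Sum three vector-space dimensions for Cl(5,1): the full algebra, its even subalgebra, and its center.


n = 5 + 1 = 6
Total dim = 2^6 = 64
Even subalgebra dim = 2^5 = 32
n is even, so center dim = 1
Sum = 64 + 32 + 1 = 97


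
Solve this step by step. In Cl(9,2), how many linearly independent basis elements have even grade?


Even subalgebra dimension = 2^(n-1)
n = 9 + 2 = 11
2^(11 - 1) = 2^10 = 1024
Verification: sum of C(11,k) for even k = 1 + 55 + 330 + 462 + 165 + 11 = 1024
Result = 1024


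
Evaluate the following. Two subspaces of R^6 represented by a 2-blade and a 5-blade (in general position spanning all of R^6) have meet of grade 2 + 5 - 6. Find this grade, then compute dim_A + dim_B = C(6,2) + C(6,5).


Meet grade = grade(A) + grade(B) - n
= 2 + 5 - 6 = 1
C(6,2) = 15
C(6,5) = 6
dim_A + dim_B = 15 + 6 = 21


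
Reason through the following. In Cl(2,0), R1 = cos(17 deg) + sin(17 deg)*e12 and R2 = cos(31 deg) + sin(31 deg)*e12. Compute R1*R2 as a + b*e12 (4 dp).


Same-plane rotors commute and their half-angles add:
R1*R2 = cos(a1 + a2) + sin(a1 + a2)*e12.
a1 + a2 = 17 + 31 = 48 deg
cos(48 deg) = 0.6691
sin(48 deg) = 0.7431
R1*R2 = 0.6691 + 0.7431*e12


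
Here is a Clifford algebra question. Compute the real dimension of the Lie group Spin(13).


Spin(n) double-covers SO(n); both have Lie algebra so(n) of dimension n(n-1)/2.
n = 13
n(n-1) = 13 * 12 = 156
dim Spin(13) = 156/2 = 78


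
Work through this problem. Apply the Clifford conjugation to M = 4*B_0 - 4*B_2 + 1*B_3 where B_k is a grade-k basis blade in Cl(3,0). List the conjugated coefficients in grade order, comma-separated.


Clifford conjugate sign for grade k: (-1)^(k(k+1)/2)
Grade 0: (-1)^(0*1/2) = (-1)^0 = 1, coeff 4 -> 4
Grade 2: (-1)^(2*3/2) = (-1)^3 = -1, coeff -4 -> 4
Grade 3: (-1)^(3*4/2) = (-1)^6 = 1, coeff 1 -> 1
Conjugated coefficients: 4, 4, 1


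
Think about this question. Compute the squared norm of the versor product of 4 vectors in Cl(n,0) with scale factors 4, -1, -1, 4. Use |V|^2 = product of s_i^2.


Each vector v_i has |v_i|^2 = s_i^2
Squared scales: 4^2 = 16, (-1)^2 = 1, (-1)^2 = 1, 4^2 = 16
|V|^2 = 16 * 1 * 1 * 16
= 256


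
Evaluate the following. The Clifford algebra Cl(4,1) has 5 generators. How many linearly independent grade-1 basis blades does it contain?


Number of grade-k basis blades in Cl(p,q) with n = p + q is C(n, k).
n = 4 + 1 = 5
C(5, 1) = 5! / (1! * 4!)
= 120 / (1 * 24)
= 5


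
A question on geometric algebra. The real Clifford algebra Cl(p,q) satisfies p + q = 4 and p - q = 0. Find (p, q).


We need p + q = 4 and p - q = 0.
Adding: 2p = 4 + 0 = 4, so p = 2.
Then q = 4 - 2 = 2.
(p, q) = (2, 2)


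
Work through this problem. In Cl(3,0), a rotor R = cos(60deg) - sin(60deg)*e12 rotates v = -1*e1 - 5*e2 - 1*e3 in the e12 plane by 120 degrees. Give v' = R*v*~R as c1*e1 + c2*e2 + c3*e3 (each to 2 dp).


Rotor R = cos(60deg) - sin(60deg)*e12
Rotation angle theta = 2 * 60 = 120 degrees in the e12 plane (e1 -> e2).
The component perpendicular to the plane (e3) is invariant: v'_3 = v3 = -1.00
cos(120deg) = -0.5000, sin(120deg) = 0.8660
v'_1 = v1*cos(theta) - v2*sin(theta) = -1*(-0.5000) - (-5)*0.8660 = 4.83
v'_2 = v1*sin(theta) + v2*cos(theta) = -1*0.8660 + (-5)*(-0.5000) = 1.63
v' = 4.83*e1 + 1.63*e2 - 1.00*e3


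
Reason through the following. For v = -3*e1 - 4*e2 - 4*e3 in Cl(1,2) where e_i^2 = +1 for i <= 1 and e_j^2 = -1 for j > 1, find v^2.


v^2 = sum of c_i^2 * e_i^2
Positive signature terms (e_i^2 = +1): (-3)^2 = 9
Negative signature terms (e_j^2 = -1): (-4)^2 + (-4)^2 = 32
v^2 = 9 - 32 = -23


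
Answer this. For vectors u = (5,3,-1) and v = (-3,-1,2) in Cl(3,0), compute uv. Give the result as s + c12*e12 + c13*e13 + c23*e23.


In Cl(3,0): e_i^2 = 1, e_ie_j = -e_je_i for i != j.
Scalar part = u . v = 5*(-3) + 3*(-1) + (-1)*2
= -15 + (-3) + (-2) = -20
e12 coeff = 5*(-1) - 3*(-3) = -5 - (-9) = 4
e13 coeff = 5*2 - (-1)*(-3) = 10 - 3 = 7
e23 coeff = 3*2 - (-1)*(-1) = 6 - 1 = 5
uv = -20 + 4*e12 + 7*e13 + 5*e23


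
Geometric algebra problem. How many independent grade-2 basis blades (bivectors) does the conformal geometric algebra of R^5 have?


The conformal model of R^5 uses Cl(6,1) with m = 5 + 2 = 7 generators.
Number of grade-2 blades = C(m, 2) = C(7, 2)
= 7*6/2 = 21


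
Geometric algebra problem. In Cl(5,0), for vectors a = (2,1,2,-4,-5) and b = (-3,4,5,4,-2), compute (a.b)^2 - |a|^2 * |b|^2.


a . b = 2*(-3) + 1*4 + 2*5 + (-4)*4 + (-5)*(-2)
= -6 + 4 + 10 + (-16) + 10 = 2
|a|^2 = 2^2 + 1^2 + 2^2 + (-4)^2 + (-5)^2 = 50
|b|^2 = (-3)^2 + 4^2 + 5^2 + 4^2 + (-2)^2 = 70
(a.b)^2 = 2^2 = 4
|a|^2 * |b|^2 = 50 * 70 = 3500
Result = 4 - 3500 = -3496


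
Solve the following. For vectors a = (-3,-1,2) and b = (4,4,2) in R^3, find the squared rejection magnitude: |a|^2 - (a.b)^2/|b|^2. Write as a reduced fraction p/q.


|a|^2 = (-3)^2 + (-1)^2 + 2^2 = 14
|b|^2 = 4^2 + 4^2 + 2^2 = 36
a . b = (-3)*4 + (-1)*4 + 2*2 = -12
(a.b)^2 = (-12)^2 = 144
|rej|^2 = 14 - 144/36
= (504 - 144)/36
= 360/36
In lowest terms: 10/1


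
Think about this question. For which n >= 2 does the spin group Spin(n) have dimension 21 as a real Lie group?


dim Spin(n) = dim so(n) = n(n-1)/2.
Solve n(n-1)/2 = 21, i.e. n^2 - n - 42 = 0.
Discriminant = 1 + 8*21 = 169
n = (1 + sqrt(169))/2 = (1 + 13)/2 = 7


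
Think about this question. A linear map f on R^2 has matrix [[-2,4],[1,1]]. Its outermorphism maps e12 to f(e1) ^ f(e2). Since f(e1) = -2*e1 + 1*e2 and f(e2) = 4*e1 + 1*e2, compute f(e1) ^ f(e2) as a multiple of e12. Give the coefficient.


The outermorphism of a linear map f sends e1^e2 to f(e1)^f(e2).
f(e1) = -2*e1 + 1*e2
f(e2) = 4*e1 + 1*e2
f(e1) ^ f(e2) = (-2*e1 + 1*e2) ^ (4*e1 + 1*e2)
= (-2)*1*e12 + 1*4*e21
= (-2 - 4)*e12
= -6*e12
Coefficient = -6


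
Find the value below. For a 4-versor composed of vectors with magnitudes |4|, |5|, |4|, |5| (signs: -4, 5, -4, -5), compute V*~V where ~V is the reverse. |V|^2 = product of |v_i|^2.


Each vector v_i has |v_i|^2 = s_i^2
Squared scales: (-4)^2 = 16, 5^2 = 25, (-4)^2 = 16, (-5)^2 = 25
|V|^2 = 16 * 25 * 16 * 25
= 160000


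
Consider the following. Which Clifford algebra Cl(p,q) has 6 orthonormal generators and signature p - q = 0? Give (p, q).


We need p + q = 6 and p - q = 0.
Adding: 2p = 6 + 0 = 6, so p = 3.
Then q = 6 - 3 = 3.
(p, q) = (3, 3)


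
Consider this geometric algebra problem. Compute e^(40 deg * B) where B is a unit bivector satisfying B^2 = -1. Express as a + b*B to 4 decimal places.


For a unit bivector B with B^2 = -1, the exponential series gives
e^(theta*B) = cos(theta) + sin(theta)*B (the GA analogue of Euler's formula).
theta = 40 degrees = 0.698132 rad
cos(40 deg) = 0.7660
sin(40 deg) = 0.6428
exp(theta*B) = 0.7660 + 0.6428*B


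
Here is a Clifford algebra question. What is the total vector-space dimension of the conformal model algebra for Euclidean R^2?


The conformal model of R^2 uses Cl(3,1): the 2 Euclidean generators plus two extra orthogonal generators e+ (e+^2 = +1) and e- (e-^2 = -1), from which the null vectors e0, einf are built.
Number of generators m = 2 + 2 = 4.
dim Cl(p,q) = 2^m = 2^4 = 16


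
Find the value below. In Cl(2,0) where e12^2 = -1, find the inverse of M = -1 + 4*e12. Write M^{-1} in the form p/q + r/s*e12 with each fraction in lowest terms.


M = -1 + 4*e12, where e12^2 = -1.
Since M commutes with its reverse ~M = a - b*e12, M * ~M = a^2 - b^2*e12^2 = a^2 + b^2.
So M^{-1} = ~M / (a^2 + b^2) = (a - b*e12)/(a^2 + b^2).
a^2 + b^2 = 1 + 16 = 17
Scalar part = -1/17 = -1/17
Bivector coeff = -4/17 = -4/17
M^{-1} = -1/17 - 4/17*e12


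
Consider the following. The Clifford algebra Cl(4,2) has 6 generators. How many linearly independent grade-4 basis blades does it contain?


Number of grade-k basis blades in Cl(p,q) with n = p + q is C(n, k).
n = 4 + 2 = 6
C(6, 4) = 6! / (4! * 2!)
= 720 / (24 * 2)
= 15


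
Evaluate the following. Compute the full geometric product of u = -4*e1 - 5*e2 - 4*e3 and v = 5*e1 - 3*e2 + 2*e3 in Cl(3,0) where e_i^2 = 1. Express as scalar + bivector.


In Cl(3,0): e_i^2 = 1, e_ie_j = -e_je_i for i != j.
Scalar part = u . v = (-4)*5 + (-5)*(-3) + (-4)*2
= -20 + 15 + (-8) = -13
e12 coeff = (-4)*(-3) - (-5)*5 = 12 - (-25) = 37
e13 coeff = (-4)*2 - (-4)*5 = -8 - (-20) = 12
e23 coeff = (-5)*2 - (-4)*(-3) = -10 - 12 = -22
uv = -13 + 37*e12 + 12*e13 - 22*e23


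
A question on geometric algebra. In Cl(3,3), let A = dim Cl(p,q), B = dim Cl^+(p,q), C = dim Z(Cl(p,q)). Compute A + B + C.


n = 3 + 3 = 6
Total dim = 2^6 = 64
Even subalgebra dim = 2^5 = 32
n is even, so center dim = 1
Sum = 64 + 32 + 1 = 97


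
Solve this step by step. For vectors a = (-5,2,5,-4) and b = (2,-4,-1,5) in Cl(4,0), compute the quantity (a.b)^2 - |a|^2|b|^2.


a . b = (-5)*2 + 2*(-4) + 5*(-1) + (-4)*5
= -10 + (-8) + (-5) + (-20) = -43
|a|^2 = (-5)^2 + 2^2 + 5^2 + (-4)^2 = 70
|b|^2 = 2^2 + (-4)^2 + (-1)^2 + 5^2 = 46
(a.b)^2 = (-43)^2 = 1849
|a|^2 * |b|^2 = 70 * 46 = 3220
Result = 1849 - 3220 = -1371


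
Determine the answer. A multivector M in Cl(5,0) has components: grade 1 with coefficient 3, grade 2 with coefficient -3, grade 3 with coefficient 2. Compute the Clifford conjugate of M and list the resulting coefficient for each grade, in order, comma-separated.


Clifford conjugate sign for grade k: (-1)^(k(k+1)/2)
Grade 1: (-1)^(1*2/2) = (-1)^1 = -1, coeff 3 -> -3
Grade 2: (-1)^(2*3/2) = (-1)^3 = -1, coeff -3 -> 3
Grade 3: (-1)^(3*4/2) = (-1)^6 = 1, coeff 2 -> 2
Conjugated coefficients: -3, 3, 2


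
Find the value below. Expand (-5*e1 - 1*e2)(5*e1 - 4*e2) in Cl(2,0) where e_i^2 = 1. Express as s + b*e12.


Expand: (-5*e1 - 1*e2)(5*e1 - 4*e2)
= (-5)*5*e1e1 + (-5)*(-4)*e1e2 + (-1)*5*e2e1 + (-1)*(-4)*e2e2
Using e1^2 = e2^2 = 1, e2e1 = -e1e2:
Scalar part s = (-5)*5 + (-1)*(-4) = -25 + 4 = -21
Bivector part b = (-5)*(-4) - (-1)*5 = 20 - (-5) = 25
uv = -21 + 25*e12


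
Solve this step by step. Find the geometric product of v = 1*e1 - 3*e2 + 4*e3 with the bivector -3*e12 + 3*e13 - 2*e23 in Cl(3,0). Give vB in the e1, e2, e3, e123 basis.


vB has grade-1 (vector) and grade-3 (trivector) parts: vB = (v _| B) + (v ^ B).
Vector part <vB>_1:
  e1: -v2*b12 - v3*b13 = -(-3)*(-3) - (4)*(3) = -21
  e2: v1*b12 - v3*b23 = (1)*(-3) - (4)*(-2) = 5
  e3: v1*b13 + v2*b23 = (1)*(3) + (-3)*(-2) = 9
Trivector part <vB>_3:
  e123: v1*b23 - v2*b13 + v3*b12 = (1)*(-2) - (-3)*(3) + (4)*(-3) = -5
vB = -21*e1 + 5*e2 + 9*e3 - 5*e123


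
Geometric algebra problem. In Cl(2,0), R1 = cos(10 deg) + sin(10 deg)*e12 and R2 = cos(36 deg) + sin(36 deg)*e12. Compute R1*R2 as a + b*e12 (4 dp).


Same-plane rotors commute and their half-angles add:
R1*R2 = cos(a1 + a2) + sin(a1 + a2)*e12.
a1 + a2 = 10 + 36 = 46 deg
cos(46 deg) = 0.6947
sin(46 deg) = 0.7193
R1*R2 = 0.6947 + 0.7193*e12


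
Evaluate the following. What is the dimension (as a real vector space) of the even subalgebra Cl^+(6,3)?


Even subalgebra dimension = 2^(n-1)
n = 6 + 3 = 9
2^(9 - 1) = 2^8 = 256
Verification: sum of C(9,k) for even k = 1 + 36 + 126 + 84 + 9 = 256
Result = 256


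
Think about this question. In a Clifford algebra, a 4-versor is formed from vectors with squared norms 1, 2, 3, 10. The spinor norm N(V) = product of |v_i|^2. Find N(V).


Spinor norm N(V) = |v1|^2 * |v2|^2 * ... * |v4|^2
= 1 * 2 * 3 * 10
Running product: 1, 2, 6, 60
N(V) = 60


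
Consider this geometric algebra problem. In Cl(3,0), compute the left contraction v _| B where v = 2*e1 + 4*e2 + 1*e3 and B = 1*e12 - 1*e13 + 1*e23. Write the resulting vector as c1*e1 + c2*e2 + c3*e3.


Left contraction v _| B = <vB>_1 (grade-1 part of the geometric product vB).
Using e1_|e12 = e2, e2_|e12 = -e1, e1_|e13 = e3, e3_|e13 = -e1, e2_|e23 = e3, e3_|e23 = -e2:
e1 coeff: -v2*b12 - v3*b13 = -(4)*(1) - (1)*(-1) = -3
e2 coeff: v1*b12 - v3*b23 = (2)*(1) - (1)*(1) = 1
e3 coeff: v1*b13 + v2*b23 = (2)*(-1) + (4)*(1) = 2
v _| B = -3*e1 + 1*e2 + 2*e3


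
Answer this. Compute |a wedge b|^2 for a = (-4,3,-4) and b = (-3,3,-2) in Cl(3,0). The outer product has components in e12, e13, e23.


a wedge b = (a1*b2 - a2*b1)*e12 + (a1*b3 - a3*b1)*e13 + (a2*b3 - a3*b2)*e23
e12 coeff: (-4)*3 - 3*(-3) = -12 - (-9) = -3
e13 coeff: (-4)*(-2) - (-4)*(-3) = 8 - 12 = -4
e23 coeff: 3*(-2) - (-4)*3 = -6 - (-12) = 6
|a wedge b|^2 = (-3)^2 + (-4)^2 + 6^2
= 9 + 16 + 36
= 61


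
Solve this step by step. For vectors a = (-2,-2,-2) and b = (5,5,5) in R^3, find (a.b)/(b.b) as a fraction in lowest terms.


Projection coefficient = (a . b) / (b . b)
a . b = (-2)*5 + (-2)*5 + (-2)*5
= -10 + (-10) + (-10) = -30
b . b = 5^2 + 5^2 + 5^2
= 25 + 25 + 25 = 75
Coefficient = -30/75
In lowest terms: -2/5


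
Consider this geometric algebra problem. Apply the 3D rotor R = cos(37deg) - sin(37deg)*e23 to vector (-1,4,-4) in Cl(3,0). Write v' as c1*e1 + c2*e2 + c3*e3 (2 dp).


Rotor R = cos(37deg) - sin(37deg)*e23
Rotation angle theta = 2 * 37 = 74 degrees in the e23 plane (e2 -> e3).
The component perpendicular to the plane (e1) is invariant: v'_1 = v1 = -1.00
cos(74deg) = 0.2756, sin(74deg) = 0.9613
v'_2 = v2*cos(theta) - v3*sin(theta) = 4*0.2756 - (-4)*0.9613 = 4.95
v'_3 = v2*sin(theta) + v3*cos(theta) = 4*0.9613 + (-4)*0.2756 = 2.74
v' = -1.00*e1 + 4.95*e2 + 2.74*e3


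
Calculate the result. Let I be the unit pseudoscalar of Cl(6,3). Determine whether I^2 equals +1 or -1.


The pseudoscalar I = e1...e_n (product of all n generators) of Cl(p,q) satisfies I^2 = (-1)^(q + n(n-1)/2).
p = 6, q = 3, n = p + q = 9
n(n-1)/2 = 9 * 8 / 2 = 36
Exponent = q + n(n-1)/2 = 3 + 36 = 39
I^2 = (-1)^39 = -1


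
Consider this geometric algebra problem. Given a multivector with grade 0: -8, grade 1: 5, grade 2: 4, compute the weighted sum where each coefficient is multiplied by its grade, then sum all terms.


Grade-weighted sum = sum of grade_k * coefficient_k
0*(-8) = 0
1*5 = 5
2*4 = 8
Total = 0 + 5 + 8 = 13


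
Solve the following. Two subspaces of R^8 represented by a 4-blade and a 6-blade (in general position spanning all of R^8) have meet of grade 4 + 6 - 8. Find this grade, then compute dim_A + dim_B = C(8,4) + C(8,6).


Meet grade = grade(A) + grade(B) - n
= 4 + 6 - 8 = 2
C(8,4) = 70
C(8,6) = 28
dim_A + dim_B = 70 + 28 = 98


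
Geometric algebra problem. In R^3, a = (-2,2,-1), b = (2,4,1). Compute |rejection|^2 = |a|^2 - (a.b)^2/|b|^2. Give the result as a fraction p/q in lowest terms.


|a|^2 = (-2)^2 + 2^2 + (-1)^2 = 9
|b|^2 = 2^2 + 4^2 + 1^2 = 21
a . b = (-2)*2 + 2*4 + (-1)*1 = 3
(a.b)^2 = 3^2 = 9
|rej|^2 = 9 - 9/21
= (189 - 9)/21
= 180/21
In lowest terms: 60/7


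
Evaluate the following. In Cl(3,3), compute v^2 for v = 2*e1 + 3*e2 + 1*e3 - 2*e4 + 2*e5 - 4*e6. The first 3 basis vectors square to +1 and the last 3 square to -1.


v^2 = sum of c_i^2 * e_i^2
Positive signature terms (e_i^2 = +1): 2^2 + 3^2 + 1^2 = 14
Negative signature terms (e_j^2 = -1): (-2)^2 + 2^2 + (-4)^2 = 24
v^2 = 14 - 24 = -10
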